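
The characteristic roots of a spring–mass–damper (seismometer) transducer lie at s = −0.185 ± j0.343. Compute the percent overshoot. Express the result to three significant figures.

|pole| = ω_n = √(0.185² + 0.343²) = 0.390 rad/s; ζ = cos θ = σ/ω_n = 0.475.
%OS = 100·exp(−πζ/√(1−ζ²)) = 18.4%.

%OS ≈ 18.4%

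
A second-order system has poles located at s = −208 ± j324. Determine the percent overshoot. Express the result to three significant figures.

The poles are at −σ ± jω_d with σ = 208 and ω_d = 324, so ω_n = √(σ²+ω_d²) = 385 rad/s and ζ = σ/ω_n = 0.540.
%OS = 100 e^{−πζ/√(1−ζ²)} with ζ = 0.540 gives 13.3%.

%OS ≈ 13.3%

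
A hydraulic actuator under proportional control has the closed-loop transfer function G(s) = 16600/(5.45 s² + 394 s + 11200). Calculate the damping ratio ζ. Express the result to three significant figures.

Dividing through by 5.45: denominator becomes s² + 72.29 s + 2055.
So ω_n = √2055 = 45.3 rad/s and ζ = 72.29/(2·45.3) = 0.797.

ζ ≈ 0.797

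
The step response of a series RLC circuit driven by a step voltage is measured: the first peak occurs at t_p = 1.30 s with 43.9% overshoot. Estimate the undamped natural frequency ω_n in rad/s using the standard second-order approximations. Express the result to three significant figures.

ω_n ≈ 2.50 rad/s

ζ from %OS: ζ = |ln 0.439|/√(π²+ln²0.439) = 0.253.
From t_p = π/ω_d, ω_d = π/1.30 = 2.42 rad/s, so ω_n = ω_d/√(1−ζ²) = 2.50 rad/s.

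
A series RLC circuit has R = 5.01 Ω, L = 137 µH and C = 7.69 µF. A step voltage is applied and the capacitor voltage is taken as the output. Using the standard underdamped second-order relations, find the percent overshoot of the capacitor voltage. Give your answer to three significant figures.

%OS ≈ 9.86%

For a series RLC circuit (capacitor voltage as output), ω_n = 1/√(LC) = 1/√(137 µH · 7.69 µF) = 30800 rad/s.
ζ = (R/2)·√(C/L) = (5.01/2)·√(7.69 µF/137 µH) = 0.593.
%OS = 100 e^{−πζ/√(1−ζ²)} with ζ = 0.593 gives 9.86%.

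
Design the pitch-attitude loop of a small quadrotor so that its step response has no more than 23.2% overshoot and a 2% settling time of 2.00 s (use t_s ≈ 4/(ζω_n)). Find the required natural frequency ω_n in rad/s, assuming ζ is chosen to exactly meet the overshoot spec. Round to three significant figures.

ζ = −ln(OS)/√(π² + (ln OS)²). With OS = 0.232, ln OS = −1.461 and ζ = 1.461/3.465 = 0.422.
From t_s ≈ 4/(ζω_n): ω_n = 4/(ζ·t_s) = 4/(0.422·2.00) = 4.74 rad/s.

ω_n ≈ 4.74 rad/s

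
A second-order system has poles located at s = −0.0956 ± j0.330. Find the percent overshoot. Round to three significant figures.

%OS ≈ 40.2%

The poles are at −σ ± jω_d with σ = 0.0956 and ω_d = 0.330, so ω_n = √(σ²+ω_d²) = 0.344 rad/s and ζ = σ/ω_n = 0.278.
%OS = 100·exp(−πζ/√(1−ζ²)) = 40.2%.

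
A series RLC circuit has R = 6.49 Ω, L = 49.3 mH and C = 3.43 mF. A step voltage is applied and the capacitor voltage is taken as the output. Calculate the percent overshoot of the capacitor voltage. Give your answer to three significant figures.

For a series RLC circuit (capacitor voltage as output), ω_n = 1/√(LC) = 1/√(49.3 mH · 3.43 mF) = 76.9 rad/s.
ζ = (R/2)·√(C/L) = (6.49/2)·√(3.43 mF/49.3 mH) = 0.856.
%OS = 100 e^{−πζ/√(1−ζ²)} with ζ = 0.856 gives 0.552%.

%OS ≈ 0.552%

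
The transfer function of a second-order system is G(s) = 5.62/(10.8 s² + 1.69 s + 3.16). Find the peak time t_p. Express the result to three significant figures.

Dividing through by 10.8: denominator becomes s² + 0.1565 s + 0.2926.
So ω_n = √0.2926 = 0.541 rad/s and ζ = 0.1565/(2·0.541) = 0.145.
ω_d = ω_n√(1−ζ²) = 0.535 rad/s. t_p = π/ω_d = 5.87 s.

t_p ≈ 5.87 s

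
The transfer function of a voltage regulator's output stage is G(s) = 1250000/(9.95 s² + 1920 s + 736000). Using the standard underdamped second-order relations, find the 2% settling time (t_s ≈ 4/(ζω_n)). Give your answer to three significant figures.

Dividing through by 9.95: denominator becomes s² + 193.0 s + 73970.
So ω_n = √73970 = 272 rad/s and ζ = 193.0/(2·272) = 0.355.
t_s ≈ 4/(ζω_n) = 0.0415 s.

t_s ≈ 0.0415 s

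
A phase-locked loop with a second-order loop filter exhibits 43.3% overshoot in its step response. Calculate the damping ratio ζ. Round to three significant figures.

From %OS = 100·exp(−πζ/√(1−ζ²)), invert to get ζ = −ln(OS)/√(π² + ln²(OS)) with OS = 0.433.
−ln 0.433 = 0.8370, so ζ = 0.8370/√(π² + 0.7006) = 0.257.

ζ ≈ 0.257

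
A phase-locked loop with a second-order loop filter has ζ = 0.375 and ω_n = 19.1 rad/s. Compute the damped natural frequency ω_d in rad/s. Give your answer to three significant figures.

ω_d = ω_n√(1−ζ²) = 19.1·√0.859 = 17.7 rad/s.

ω_d ≈ 17.7 rad/s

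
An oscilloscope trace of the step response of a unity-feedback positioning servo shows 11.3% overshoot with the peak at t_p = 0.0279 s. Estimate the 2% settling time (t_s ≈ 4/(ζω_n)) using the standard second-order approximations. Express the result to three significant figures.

t_s ≈ 0.0512 s

ζ from %OS: ζ = |ln 0.113|/√(π²+ln²0.113) = 0.570.
t_p = π/ω_d ⇒ ω_d = 113 rad/s; then ω_n = ω_d/√(1−ζ²) = 137 rad/s.
t_s ≈ 4/(ζω_n) = 4/(0.570·137) = 0.0512 s.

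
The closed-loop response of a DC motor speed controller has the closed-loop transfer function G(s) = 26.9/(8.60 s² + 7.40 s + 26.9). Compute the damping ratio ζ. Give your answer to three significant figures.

ζ ≈ 0.243

Dividing through by 8.60: denominator becomes s² + 0.8605 s + 3.128.
So ω_n = √3.128 = 1.77 rad/s and ζ = 0.8605/(2·1.77) = 0.243.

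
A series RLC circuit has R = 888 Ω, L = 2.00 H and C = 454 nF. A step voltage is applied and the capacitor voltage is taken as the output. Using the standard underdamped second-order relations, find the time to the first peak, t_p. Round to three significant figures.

t_p ≈ 0.00306 s

For a series RLC circuit (capacitor voltage as output), ω_n = 1/√(LC) = 1/√(2.00 H · 454 nF) = 1050 rad/s.
ζ = (R/2)·√(C/L) = (888/2)·√(454 nF/2.00 H) = 0.212.
ω_d = 1050·√(1 − 0.212²) = 1030 rad/s. t_p = π/ω_d = 0.00306 s.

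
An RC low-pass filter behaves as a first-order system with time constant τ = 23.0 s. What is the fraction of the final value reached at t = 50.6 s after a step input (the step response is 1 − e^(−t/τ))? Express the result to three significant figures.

y/y_∞ ≈ 0.889

y(t)/y_∞ = 1 − e^(−t/τ) = 1 − e^(−50.6/23.0) = 1 − e^(−2.20) = 0.889.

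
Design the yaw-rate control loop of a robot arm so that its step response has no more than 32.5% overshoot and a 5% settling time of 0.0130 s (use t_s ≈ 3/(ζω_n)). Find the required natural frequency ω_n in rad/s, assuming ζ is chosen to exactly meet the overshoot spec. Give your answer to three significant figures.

ω_n ≈ 685 rad/s

ζ = −ln(OS)/√(π² + (ln OS)²). With OS = 0.325, ln OS = −1.124 and ζ = 1.124/3.337 = 0.337.
From t_s ≈ 3/(ζω_n): ω_n = 3/(ζ·t_s) = 3/(0.337·0.0130) = 685 rad/s.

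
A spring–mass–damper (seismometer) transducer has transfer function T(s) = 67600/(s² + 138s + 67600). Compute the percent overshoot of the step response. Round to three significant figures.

%OS ≈ 42.1%

ω_n = √67600 = 260 rad/s; ζ = 138/(2·260) = 0.265.
%OS = 100 e^{−πζ/√(1−ζ²)} with ζ = 0.265 gives 42.1%.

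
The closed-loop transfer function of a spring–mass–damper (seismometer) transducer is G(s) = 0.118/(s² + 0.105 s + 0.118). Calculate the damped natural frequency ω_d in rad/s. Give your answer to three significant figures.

Comparing the denominator to s² + 2ζω_n s + ω_n²: ω_n = √0.118 = 0.344 rad/s, and 2ζω_n = 0.105 so ζ = 0.105/(2·0.344) = 0.153.
The damped frequency ω_d = ω_n√(1−ζ²) = 0.339 rad/s.

ω_d ≈ 0.339 rad/s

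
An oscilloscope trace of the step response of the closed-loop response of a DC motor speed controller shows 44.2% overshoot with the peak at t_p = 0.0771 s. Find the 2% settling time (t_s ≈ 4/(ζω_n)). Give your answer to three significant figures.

ζ from %OS: ζ = |ln 0.442|/√(π²+ln²0.442) = 0.252.
t_p = π/ω_d ⇒ ω_d = 40.7 rad/s; then ω_n = ω_d/√(1−ζ²) = 42.1 rad/s.
t_s ≈ 4/(ζω_n) = 4/(0.252·42.1) = 0.378 s.

t_s ≈ 0.378 s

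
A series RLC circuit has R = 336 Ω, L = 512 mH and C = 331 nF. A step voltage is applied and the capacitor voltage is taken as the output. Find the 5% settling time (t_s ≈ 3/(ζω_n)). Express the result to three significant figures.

t_s ≈ 0.00914 s

For a series RLC circuit (capacitor voltage as output), ω_n = 1/√(LC) = 1/√(512 mH · 331 nF) = 2430 rad/s.
ζ = (R/2)·√(C/L) = (336/2)·√(331 nF/512 mH) = 0.135.
t_s ≈ 3/(ζω_n) = 0.00914 s.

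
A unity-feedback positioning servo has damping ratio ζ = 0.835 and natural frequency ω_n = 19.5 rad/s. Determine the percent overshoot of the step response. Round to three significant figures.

%OS ≈ 0.850%

For an underdamped second-order system, %OS = 100·exp(−πζ/√(1−ζ²)).
πζ/√(1−ζ²) = π·0.835/√(1−0.697) = 4.767, so %OS = 100·e^(−4.767) = 0.850%.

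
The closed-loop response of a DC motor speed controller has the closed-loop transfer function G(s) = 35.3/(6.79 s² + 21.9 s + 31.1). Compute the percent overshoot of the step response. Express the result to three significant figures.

Dividing through by 6.79: denominator becomes s² + 3.225 s + 4.580.
So ω_n = √4.580 = 2.14 rad/s and ζ = 3.225/(2·2.14) = 0.754.
%OS = 100 e^{−πζ/√(1−ζ²)} with ζ = 0.754 gives 2.73%.

%OS ≈ 2.73%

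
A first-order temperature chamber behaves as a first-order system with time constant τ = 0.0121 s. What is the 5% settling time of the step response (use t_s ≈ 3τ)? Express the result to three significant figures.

t_s ≈ 3τ = 0.0363 s.

t_s ≈ 0.0363 s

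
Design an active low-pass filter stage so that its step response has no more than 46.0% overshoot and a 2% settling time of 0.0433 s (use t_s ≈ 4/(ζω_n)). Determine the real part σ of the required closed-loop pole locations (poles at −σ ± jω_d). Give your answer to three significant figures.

The settling-time spec alone fixes σ = ζω_n = 4/t_s = 4/0.0433 = 92.4.
(Overshoot then fixes ζ = 0.240 and hence ω_d = σ·√(1−ζ²)/ζ = 374 rad/s.)

σ ≈ 92.4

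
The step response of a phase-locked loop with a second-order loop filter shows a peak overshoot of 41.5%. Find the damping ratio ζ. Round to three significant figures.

ζ ≈ 0.270

ζ = −ln(OS)/√(π² + (ln OS)²). With OS = 0.415, ln OS = −0.8795 and ζ = 0.8795/3.262 = 0.270.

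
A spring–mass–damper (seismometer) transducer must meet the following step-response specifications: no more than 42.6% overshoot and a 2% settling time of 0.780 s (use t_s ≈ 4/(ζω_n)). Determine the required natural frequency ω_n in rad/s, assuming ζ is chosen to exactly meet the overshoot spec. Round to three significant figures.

From %OS = 100·exp(−πζ/√(1−ζ²)), invert to get ζ = −ln(OS)/√(π² + ln²(OS)) with OS = 0.426.
−ln 0.426 = 0.8533, so ζ = 0.8533/√(π² + 0.7281) = 0.262.
Then ω_n = 4/(ζ t_s) = 4/(0.262 × 0.780) = 19.6 rad/s.

ω_n ≈ 19.6 rad/s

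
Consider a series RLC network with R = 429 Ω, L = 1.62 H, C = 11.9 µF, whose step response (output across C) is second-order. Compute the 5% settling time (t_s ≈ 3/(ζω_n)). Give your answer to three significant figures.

t_s ≈ 0.0227 s

For a series RLC circuit (capacitor voltage as output), ω_n = 1/√(LC) = 1/√(1.62 H · 11.9 µF) = 228 rad/s.
ζ = (R/2)·√(C/L) = (429/2)·√(11.9 µF/1.62 H) = 0.581.
t_s ≈ 3/(ζω_n) = 0.0227 s.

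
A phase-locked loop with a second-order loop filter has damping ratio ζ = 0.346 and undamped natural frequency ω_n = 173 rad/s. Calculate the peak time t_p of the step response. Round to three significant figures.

The damped frequency is ω_d = ω_n√(1−ζ²) = 173·√(1−0.120) = 162 rad/s.
Peak time t_p = π/ω_d = π/162 = 0.0194 s.

t_p ≈ 0.0194 s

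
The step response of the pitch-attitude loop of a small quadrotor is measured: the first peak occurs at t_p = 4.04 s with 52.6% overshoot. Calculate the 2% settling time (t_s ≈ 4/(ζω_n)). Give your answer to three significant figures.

t_s ≈ 25.2 s

From the overshoot, ζ = −ln(OS)/√(π²+ln²(OS)) = 0.200.
t_p = π/ω_d ⇒ ω_d = 0.778 rad/s; then ω_n = ω_d/√(1−ζ²) = 0.794 rad/s.
t_s ≈ 4/(ζω_n) = 4/(0.200·0.794) = 25.2 s.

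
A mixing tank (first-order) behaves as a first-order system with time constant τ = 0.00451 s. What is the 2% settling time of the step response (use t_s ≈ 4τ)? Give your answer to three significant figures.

t_s ≈ 0.0180 s

t_s ≈ 4τ = 0.0180 s.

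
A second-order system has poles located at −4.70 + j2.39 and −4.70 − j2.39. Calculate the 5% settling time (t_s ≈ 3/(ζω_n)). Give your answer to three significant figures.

t_s ≈ 0.638 s

For poles at −σ ± jω_d, ζω_n = σ = 4.70, so t_s ≈ 3/σ = 0.638 s.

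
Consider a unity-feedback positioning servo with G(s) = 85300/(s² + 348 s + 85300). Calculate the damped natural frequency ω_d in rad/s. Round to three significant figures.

ω_d ≈ 235 rad/s

Matching coefficients with s² + 2ζω_n s + ω_n² gives ω_n² = 85300 ⇒ ω_n = 292 rad/s, and ζ = 348/(2ω_n) = 0.596.
ω_d = 292·√(1 − 0.596²) = 235 rad/s.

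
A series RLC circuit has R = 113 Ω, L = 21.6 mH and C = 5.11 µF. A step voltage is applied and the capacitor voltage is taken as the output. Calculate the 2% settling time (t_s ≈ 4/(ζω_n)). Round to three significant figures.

t_s ≈ 0.00153 s

For a series RLC circuit (capacitor voltage as output), ω_n = 1/√(LC) = 1/√(21.6 mH · 5.11 µF) = 3010 rad/s.
ζ = (R/2)·√(C/L) = (113/2)·√(5.11 µF/21.6 mH) = 0.869.
t_s ≈ 4/(ζω_n) = 0.00153 s.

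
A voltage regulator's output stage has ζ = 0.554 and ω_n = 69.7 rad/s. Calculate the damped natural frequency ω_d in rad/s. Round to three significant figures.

ω_d ≈ 58.0 rad/s

ω_d = ω_n√(1−ζ²) = 69.7·√0.693 = 58.0 rad/s.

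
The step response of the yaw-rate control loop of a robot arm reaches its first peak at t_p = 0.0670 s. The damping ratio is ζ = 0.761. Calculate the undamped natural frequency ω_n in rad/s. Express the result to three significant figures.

Peak time t_p = π/ω_d, so ω_d = π/t_p = π/0.0670 = 46.9 rad/s.
ω_n = ω_d/√(1−ζ²) = 46.9/√0.421 = 72.3 rad/s.

ω_n ≈ 72.3 rad/s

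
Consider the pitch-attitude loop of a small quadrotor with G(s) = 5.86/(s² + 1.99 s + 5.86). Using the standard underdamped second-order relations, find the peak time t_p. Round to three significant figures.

Matching coefficients with s² + 2ζω_n s + ω_n² gives ω_n² = 5.86 ⇒ ω_n = 2.42 rad/s, and ζ = 1.99/(2ω_n) = 0.411.
The damped frequency ω_d = ω_n√(1−ζ²) = 2.21 rad/s. Then t_p = π/ω_d = 1.42 s.

t_p ≈ 1.42 s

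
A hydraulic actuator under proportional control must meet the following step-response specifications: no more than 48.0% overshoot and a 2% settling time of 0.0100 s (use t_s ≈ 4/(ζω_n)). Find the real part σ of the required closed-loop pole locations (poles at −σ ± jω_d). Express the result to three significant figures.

σ ≈ 400

The settling-time spec alone fixes σ = ζω_n = 4/t_s = 4/0.0100 = 400.
(Overshoot then fixes ζ = 0.228 and hence ω_d = σ·√(1−ζ²)/ζ = 1710 rad/s.)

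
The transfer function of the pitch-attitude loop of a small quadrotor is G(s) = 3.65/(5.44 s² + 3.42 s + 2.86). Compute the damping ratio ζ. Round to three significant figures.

ζ ≈ 0.434

Dividing through by 5.44: denominator becomes s² + 0.6287 s + 0.5257.
So ω_n = √0.5257 = 0.725 rad/s and ζ = 0.6287/(2·0.725) = 0.434.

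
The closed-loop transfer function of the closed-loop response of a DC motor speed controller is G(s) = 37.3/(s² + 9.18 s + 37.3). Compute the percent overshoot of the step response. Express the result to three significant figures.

%OS ≈ 2.79%

Comparing the denominator to s² + 2ζω_n s + ω_n²: ω_n = √37.3 = 6.11 rad/s, and 2ζω_n = 9.18 so ζ = 9.18/(2·6.11) = 0.752.
Overshoot: exp(−π·0.752/√(1−0.752²)) = 0.0279, i.e. 2.79%.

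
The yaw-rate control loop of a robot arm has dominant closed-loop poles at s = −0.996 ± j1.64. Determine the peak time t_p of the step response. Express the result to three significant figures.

t_p ≈ 1.92 s

t_p = π/ω_d with ω_d = 1.64 (the imaginary part), so t_p = 1.92 s.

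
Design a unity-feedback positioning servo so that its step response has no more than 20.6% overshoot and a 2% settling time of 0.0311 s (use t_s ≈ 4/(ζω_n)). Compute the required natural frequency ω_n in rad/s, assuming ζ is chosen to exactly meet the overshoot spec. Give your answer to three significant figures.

ω_n ≈ 286 rad/s

ζ = −ln(OS)/√(π² + (ln OS)²). With OS = 0.206, ln OS = −1.580 and ζ = 1.580/3.516 = 0.449.
From t_s ≈ 4/(ζω_n): ω_n = 4/(ζ·t_s) = 4/(0.449·0.0311) = 286 rad/s.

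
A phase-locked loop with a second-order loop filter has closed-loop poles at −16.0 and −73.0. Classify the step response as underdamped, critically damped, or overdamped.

Since the poles are distinct, negative and real, the response is overdamped.

overdamped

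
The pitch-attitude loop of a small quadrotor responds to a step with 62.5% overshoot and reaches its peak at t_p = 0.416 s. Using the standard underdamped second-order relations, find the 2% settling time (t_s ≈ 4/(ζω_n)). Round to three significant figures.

t_s ≈ 3.54 s

ζ from %OS: ζ = |ln 0.625|/√(π²+ln²0.625) = 0.148.
From t_p = π/ω_d, ω_d = π/0.416 = 7.55 rad/s, so ω_n = ω_d/√(1−ζ²) = 7.64 rad/s.
t_s ≈ 4/(ζω_n) = 4/(0.148·7.64) = 3.54 s.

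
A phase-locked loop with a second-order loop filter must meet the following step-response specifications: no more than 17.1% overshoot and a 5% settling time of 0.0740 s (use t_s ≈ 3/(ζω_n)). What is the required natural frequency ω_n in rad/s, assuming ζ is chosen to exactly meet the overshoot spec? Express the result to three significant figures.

Inverting the overshoot relation: ζ = |ln 0.171|/√(π² + ln²0.171) = 0.490.
Then ω_n = 3/(ζ t_s) = 3/(0.490 × 0.0740) = 82.7 rad/s.

ω_n ≈ 82.7 rad/s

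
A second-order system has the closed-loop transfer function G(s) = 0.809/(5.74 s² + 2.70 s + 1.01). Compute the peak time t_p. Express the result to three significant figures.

Dividing through by 5.74: denominator becomes s² + 0.4704 s + 0.1760.
So ω_n = √0.1760 = 0.419 rad/s and ζ = 0.4704/(2·0.419) = 0.561.
The damped frequency ω_d = ω_n√(1−ζ²) = 0.347 rad/s. t_p = π/ω_d = 9.04 s.

t_p ≈ 9.04 s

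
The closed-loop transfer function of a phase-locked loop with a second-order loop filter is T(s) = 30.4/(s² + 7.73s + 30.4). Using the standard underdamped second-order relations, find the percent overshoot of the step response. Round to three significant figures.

ω_n = √30.4 = 5.51 rad/s; ζ = 7.73/(2·5.51) = 0.701.
%OS = 100 e^{−πζ/√(1−ζ²)} with ζ = 0.701 gives 4.56%.

%OS ≈ 4.56%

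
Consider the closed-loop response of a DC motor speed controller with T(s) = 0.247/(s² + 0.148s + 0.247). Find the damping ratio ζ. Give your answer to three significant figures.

ζ ≈ 0.149

ω_n = √0.247 = 0.497 rad/s; ζ = 0.148/(2·0.497) = 0.149.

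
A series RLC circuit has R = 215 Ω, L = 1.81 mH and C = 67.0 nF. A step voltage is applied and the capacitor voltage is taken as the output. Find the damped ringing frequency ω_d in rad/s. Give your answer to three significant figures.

For a series RLC circuit (capacitor voltage as output), ω_n = 1/√(LC) = 1/√(1.81 mH · 67.0 nF) = 90800 rad/s.
ζ = (R/2)·√(C/L) = (215/2)·√(67.0 nF/1.81 mH) = 0.654.
The damped frequency ω_d = ω_n√(1−ζ²) = 68700 rad/s.

ω_d ≈ 68700 rad/s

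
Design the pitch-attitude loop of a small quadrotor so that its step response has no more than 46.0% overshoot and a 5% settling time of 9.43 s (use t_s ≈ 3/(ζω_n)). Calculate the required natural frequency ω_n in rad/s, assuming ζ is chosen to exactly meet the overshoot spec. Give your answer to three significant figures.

From %OS = 100·exp(−πζ/√(1−ζ²)), invert to get ζ = −ln(OS)/√(π² + ln²(OS)) with OS = 0.460.
−ln 0.460 = 0.7765, so ζ = 0.7765/√(π² + 0.6030) = 0.240.
From t_s ≈ 3/(ζω_n): ω_n = 3/(ζ·t_s) = 3/(0.240·9.43) = 1.33 rad/s.

ω_n ≈ 1.33 rad/s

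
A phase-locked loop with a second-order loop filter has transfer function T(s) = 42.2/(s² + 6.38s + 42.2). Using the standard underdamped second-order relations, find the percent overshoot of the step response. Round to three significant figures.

%OS ≈ 17.0%

Matching coefficients with s² + 2ζω_n s + ω_n² gives ω_n² = 42.2 ⇒ ω_n = 6.50 rad/s, and ζ = 6.38/(2ω_n) = 0.491.
%OS = 100·exp(−πζ/√(1−ζ²)) = 17.0%.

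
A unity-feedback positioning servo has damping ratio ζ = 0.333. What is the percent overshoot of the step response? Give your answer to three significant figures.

For an underdamped second-order system, %OS = 100·exp(−πζ/√(1−ζ²)).
πζ/√(1−ζ²) = π·0.333/√(1−0.111) = 1.109, so %OS = 100·e^(−1.109) = 33.0%.

%OS ≈ 33.0%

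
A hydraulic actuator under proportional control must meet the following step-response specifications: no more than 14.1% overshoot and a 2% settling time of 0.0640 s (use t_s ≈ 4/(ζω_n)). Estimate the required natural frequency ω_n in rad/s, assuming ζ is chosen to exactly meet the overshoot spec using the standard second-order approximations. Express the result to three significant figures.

ω_n ≈ 118 rad/s

From %OS = 100·exp(−πζ/√(1−ζ²)), invert to get ζ = −ln(OS)/√(π² + ln²(OS)) with OS = 0.141.
−ln 0.141 = 1.959, so ζ = 1.959/√(π² + 3.838) = 0.529.
Then ω_n = 4/(ζ t_s) = 4/(0.529 × 0.0640) = 118 rad/s.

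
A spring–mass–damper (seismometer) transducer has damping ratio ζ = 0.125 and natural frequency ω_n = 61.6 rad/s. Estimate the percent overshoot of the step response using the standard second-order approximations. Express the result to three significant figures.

For an underdamped second-order system, %OS = 100·exp(−πζ/√(1−ζ²)).
πζ/√(1−ζ²) = π·0.125/√(1−0.0156) = 0.3958, so %OS = 100·e^(−0.3958) = 67.3%.

%OS ≈ 67.3%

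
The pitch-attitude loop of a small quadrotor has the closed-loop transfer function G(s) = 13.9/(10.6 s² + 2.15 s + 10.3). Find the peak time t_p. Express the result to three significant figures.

Dividing through by 10.6: denominator becomes s² + 0.2028 s + 0.9717.
So ω_n = √0.9717 = 0.986 rad/s and ζ = 0.2028/(2·0.986) = 0.103.
ω_d = ω_n√(1−ζ²) = 0.981 rad/s. t_p = π/ω_d = 3.20 s.

t_p ≈ 3.20 s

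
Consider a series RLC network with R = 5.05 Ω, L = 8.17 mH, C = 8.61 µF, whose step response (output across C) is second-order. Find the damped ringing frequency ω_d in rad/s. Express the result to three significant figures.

ω_d ≈ 3760 rad/s

For a series RLC circuit (capacitor voltage as output), ω_n = 1/√(LC) = 1/√(8.17 mH · 8.61 µF) = 3770 rad/s.
ζ = (R/2)·√(C/L) = (5.05/2)·√(8.61 µF/8.17 mH) = 0.0820.
ω_d = 3770·√(1 − 0.0820²) = 3760 rad/s.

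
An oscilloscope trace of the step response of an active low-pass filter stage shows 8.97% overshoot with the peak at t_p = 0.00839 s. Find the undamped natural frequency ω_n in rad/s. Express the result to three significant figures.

From the overshoot, ζ = −ln(OS)/√(π²+ln²(OS)) = 0.609.
From t_p = π/ω_d, ω_d = π/0.00839 = 374 rad/s, so ω_n = ω_d/√(1−ζ²) = 472 rad/s.

ω_n ≈ 472 rad/s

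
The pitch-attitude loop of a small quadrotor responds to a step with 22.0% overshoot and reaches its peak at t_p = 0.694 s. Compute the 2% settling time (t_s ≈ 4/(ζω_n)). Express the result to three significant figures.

From the overshoot, ζ = −ln(OS)/√(π²+ln²(OS)) = 0.434.
t_p = π/ω_d ⇒ ω_d = 4.53 rad/s; then ω_n = ω_d/√(1−ζ²) = 5.03 rad/s.
t_s ≈ 4/(ζω_n) = 4/(0.434·5.03) = 1.83 s.

t_s ≈ 1.83 s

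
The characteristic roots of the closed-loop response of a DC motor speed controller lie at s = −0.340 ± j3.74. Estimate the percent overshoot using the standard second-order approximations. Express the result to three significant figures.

%OS ≈ 75.2%

|pole| = ω_n = √(0.340² + 3.74²) = 3.76 rad/s; ζ = cos θ = σ/ω_n = 0.0905.
Overshoot: exp(−π·0.0905/√(1−0.0905²)) = 0.752, i.e. 75.2%.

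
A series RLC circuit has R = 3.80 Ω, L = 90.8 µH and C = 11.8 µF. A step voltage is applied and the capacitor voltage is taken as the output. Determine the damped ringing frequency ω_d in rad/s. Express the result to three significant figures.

For a series RLC circuit (capacitor voltage as output), ω_n = 1/√(LC) = 1/√(90.8 µH · 11.8 µF) = 30600 rad/s.
ζ = (R/2)·√(C/L) = (3.80/2)·√(11.8 µF/90.8 µH) = 0.685.
The damped frequency ω_d = ω_n√(1−ζ²) = 22300 rad/s.

ω_d ≈ 22300 rad/s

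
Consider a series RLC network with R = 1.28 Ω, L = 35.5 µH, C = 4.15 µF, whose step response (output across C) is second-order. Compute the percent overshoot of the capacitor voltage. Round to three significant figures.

For a series RLC circuit (capacitor voltage as output), ω_n = 1/√(LC) = 1/√(35.5 µH · 4.15 µF) = 82400 rad/s.
ζ = (R/2)·√(C/L) = (1.28/2)·√(4.15 µF/35.5 µH) = 0.219.
%OS = 100·exp(−πζ/√(1−ζ²)) = 49.4%.

%OS ≈ 49.4%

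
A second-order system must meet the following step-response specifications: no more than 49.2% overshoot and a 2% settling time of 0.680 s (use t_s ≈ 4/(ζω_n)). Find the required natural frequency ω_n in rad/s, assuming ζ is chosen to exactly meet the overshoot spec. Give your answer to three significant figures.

ω_n ≈ 26.7 rad/s

Inverting the overshoot relation: ζ = |ln 0.492|/√(π² + ln²0.492) = 0.220.
From t_s ≈ 4/(ζω_n): ω_n = 4/(ζ·t_s) = 4/(0.220·0.680) = 26.7 rad/s.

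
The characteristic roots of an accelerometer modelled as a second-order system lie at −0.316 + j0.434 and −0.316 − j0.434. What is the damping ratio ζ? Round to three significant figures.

ζ ≈ 0.589

With σ = 0.316, ω_d = 0.434: ω_n = √(σ²+ω_d²) = 0.537 rad/s, ζ = σ/ω_n = 0.589.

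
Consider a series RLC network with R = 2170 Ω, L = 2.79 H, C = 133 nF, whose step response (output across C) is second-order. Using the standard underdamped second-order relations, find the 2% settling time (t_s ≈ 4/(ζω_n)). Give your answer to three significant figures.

t_s ≈ 0.0103 s

For a series RLC circuit (capacitor voltage as output), ω_n = 1/√(LC) = 1/√(2.79 H · 133 nF) = 1640 rad/s.
ζ = (R/2)·√(C/L) = (2170/2)·√(133 nF/2.79 H) = 0.237.
t_s ≈ 4/(ζω_n) = 0.0103 s.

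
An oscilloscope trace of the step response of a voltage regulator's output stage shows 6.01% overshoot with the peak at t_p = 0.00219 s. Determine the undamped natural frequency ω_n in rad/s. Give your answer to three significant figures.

ω_n ≈ 1930 rad/s

ζ from %OS: ζ = |ln 0.0601|/√(π²+ln²0.0601) = 0.667.
From t_p = π/ω_d, ω_d = π/0.00219 = 1430 rad/s, so ω_n = ω_d/√(1−ζ²) = 1930 rad/s.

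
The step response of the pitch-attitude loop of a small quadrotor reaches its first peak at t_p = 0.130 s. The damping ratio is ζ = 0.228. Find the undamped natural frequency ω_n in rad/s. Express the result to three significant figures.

Peak time t_p = π/ω_d, so ω_d = π/t_p = π/0.130 = 24.2 rad/s.
ω_n = ω_d/√(1−ζ²) = 24.2/√0.948 = 24.8 rad/s.

ω_n ≈ 24.8 rad/s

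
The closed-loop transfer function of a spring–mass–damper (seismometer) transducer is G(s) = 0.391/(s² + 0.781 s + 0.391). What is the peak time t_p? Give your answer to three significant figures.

Comparing the denominator to s² + 2ζω_n s + ω_n²: ω_n = √0.391 = 0.625 rad/s, and 2ζω_n = 0.781 so ζ = 0.781/(2·0.625) = 0.625.
ω_d = ω_n√(1−ζ²) = 0.488 rad/s. Then t_p = π/ω_d = 6.43 s.

t_p ≈ 6.43 s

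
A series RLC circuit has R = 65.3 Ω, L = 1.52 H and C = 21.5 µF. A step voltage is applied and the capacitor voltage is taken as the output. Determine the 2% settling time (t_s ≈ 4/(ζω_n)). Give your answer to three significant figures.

For a series RLC circuit (capacitor voltage as output), ω_n = 1/√(LC) = 1/√(1.52 H · 21.5 µF) = 175 rad/s.
ζ = (R/2)·√(C/L) = (65.3/2)·√(21.5 µF/1.52 H) = 0.123.
t_s ≈ 4/(ζω_n) = 0.186 s.

t_s ≈ 0.186 s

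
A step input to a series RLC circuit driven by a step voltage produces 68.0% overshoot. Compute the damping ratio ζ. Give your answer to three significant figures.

From %OS = 100·exp(−πζ/√(1−ζ²)), invert to get ζ = −ln(OS)/√(π² + ln²(OS)) with OS = 0.680.
−ln 0.680 = 0.3857, so ζ = 0.3857/√(π² + 0.1487) = 0.122.

ζ ≈ 0.122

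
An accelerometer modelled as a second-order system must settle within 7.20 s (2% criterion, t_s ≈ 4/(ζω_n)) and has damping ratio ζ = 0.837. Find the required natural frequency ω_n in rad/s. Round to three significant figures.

Rearranging t_s ≈ 4/(ζω_n) gives ω_n = 4/(ζ·t_s) = 4/(0.837 × 7.20) = 0.664 rad/s.

ω_n ≈ 0.664 rad/s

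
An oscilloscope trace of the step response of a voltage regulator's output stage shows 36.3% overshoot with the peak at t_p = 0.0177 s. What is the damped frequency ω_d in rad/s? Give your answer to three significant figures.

ω_d ≈ 177 rad/s

t_p = π/ω_d, so ω_d = π/0.0177 = 177 rad/s.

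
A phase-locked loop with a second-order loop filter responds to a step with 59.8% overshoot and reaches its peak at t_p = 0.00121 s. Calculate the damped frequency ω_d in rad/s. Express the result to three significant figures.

t_p = π/ω_d, so ω_d = π/0.00121 = 2600 rad/s.

ω_d ≈ 2600 rad/s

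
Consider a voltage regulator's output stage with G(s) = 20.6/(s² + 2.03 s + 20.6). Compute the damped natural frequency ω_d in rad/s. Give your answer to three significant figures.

ω_d ≈ 4.42 rad/s

ω_n = √20.6 = 4.54 rad/s; ζ = 2.03/(2·4.54) = 0.224.
ω_d = ω_n√(1−ζ²) = 4.42 rad/s.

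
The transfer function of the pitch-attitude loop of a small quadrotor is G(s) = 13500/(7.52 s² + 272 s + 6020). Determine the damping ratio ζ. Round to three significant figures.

ζ ≈ 0.639

Dividing through by 7.52: denominator becomes s² + 36.17 s + 800.5.
So ω_n = √800.5 = 28.3 rad/s and ζ = 36.17/(2·28.3) = 0.639.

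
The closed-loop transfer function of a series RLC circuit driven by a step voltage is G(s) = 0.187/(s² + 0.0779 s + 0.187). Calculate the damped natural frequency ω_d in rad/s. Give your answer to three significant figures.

Comparing the denominator to s² + 2ζω_n s + ω_n²: ω_n = √0.187 = 0.432 rad/s, and 2ζω_n = 0.0779 so ζ = 0.0779/(2·0.432) = 0.0901.
ω_d = ω_n√(1−ζ²) = 0.431 rad/s.

ω_d ≈ 0.431 rad/s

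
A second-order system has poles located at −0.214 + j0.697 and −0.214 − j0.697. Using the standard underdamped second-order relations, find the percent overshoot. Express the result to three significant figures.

|pole| = ω_n = √(0.214² + 0.697²) = 0.729 rad/s; ζ = cos θ = σ/ω_n = 0.294.
Overshoot: exp(−π·0.294/√(1−0.294²)) = 0.381, i.e. 38.1%.

%OS ≈ 38.1%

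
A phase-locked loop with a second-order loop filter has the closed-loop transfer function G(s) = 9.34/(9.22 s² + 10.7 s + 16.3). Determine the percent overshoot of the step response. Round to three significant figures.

%OS ≈ 21.8%

Dividing through by 9.22: denominator becomes s² + 1.161 s + 1.768.
So ω_n = √1.768 = 1.33 rad/s and ζ = 1.161/(2·1.33) = 0.436.
Overshoot: exp(−π·0.436/√(1−0.436²)) = 0.218, i.e. 21.8%.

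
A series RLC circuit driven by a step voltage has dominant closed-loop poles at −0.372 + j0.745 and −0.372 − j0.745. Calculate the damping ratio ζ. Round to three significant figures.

The poles are at −σ ± jω_d with σ = 0.372 and ω_d = 0.745, so ω_n = √(σ²+ω_d²) = 0.833 rad/s and ζ = σ/ω_n = 0.447.

ζ ≈ 0.447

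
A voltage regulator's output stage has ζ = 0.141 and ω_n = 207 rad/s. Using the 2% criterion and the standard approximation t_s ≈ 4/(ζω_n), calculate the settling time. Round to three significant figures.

t_s ≈ 4/(ζω_n) = 4/(0.141 × 207) = 0.137 s.

t_s ≈ 0.137 s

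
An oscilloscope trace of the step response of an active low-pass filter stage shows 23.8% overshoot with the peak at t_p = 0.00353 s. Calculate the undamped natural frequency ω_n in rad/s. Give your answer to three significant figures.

From the overshoot, ζ = −ln(OS)/√(π²+ln²(OS)) = 0.416.
t_p = π/ω_d ⇒ ω_d = 890 rad/s; then ω_n = ω_d/√(1−ζ²) = 978 rad/s.

ω_n ≈ 978 rad/s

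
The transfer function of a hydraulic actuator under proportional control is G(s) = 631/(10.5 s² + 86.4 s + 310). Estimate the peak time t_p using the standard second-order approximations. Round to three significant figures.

t_p ≈ 0.885 s

Dividing through by 10.5: denominator becomes s² + 8.229 s + 29.52.
So ω_n = √29.52 = 5.43 rad/s and ζ = 8.229/(2·5.43) = 0.757.
ω_d = 5.43·√(1 − 0.757²) = 3.55 rad/s. t_p = π/ω_d = 0.885 s.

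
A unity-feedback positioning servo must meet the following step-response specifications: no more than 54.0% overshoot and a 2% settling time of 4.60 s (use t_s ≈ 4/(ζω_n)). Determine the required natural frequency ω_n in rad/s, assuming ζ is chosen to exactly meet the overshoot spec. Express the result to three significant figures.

ω_n ≈ 4.52 rad/s

From %OS = 100·exp(−πζ/√(1−ζ²)), invert to get ζ = −ln(OS)/√(π² + ln²(OS)) with OS = 0.540.
−ln 0.540 = 0.6162, so ζ = 0.6162/√(π² + 0.3797) = 0.192.
From t_s ≈ 4/(ζω_n): ω_n = 4/(ζ·t_s) = 4/(0.192·4.60) = 4.52 rad/s.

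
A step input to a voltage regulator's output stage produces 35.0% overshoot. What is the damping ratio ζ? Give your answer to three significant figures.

ζ = −ln(OS)/√(π² + (ln OS)²). With OS = 0.350, ln OS = −1.050 and ζ = 1.050/3.312 = 0.317.

ζ ≈ 0.317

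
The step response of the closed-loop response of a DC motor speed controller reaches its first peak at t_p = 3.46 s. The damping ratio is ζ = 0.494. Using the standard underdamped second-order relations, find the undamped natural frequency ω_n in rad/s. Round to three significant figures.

ω_n ≈ 1.04 rad/s

Peak time t_p = π/ω_d, so ω_d = π/t_p = π/3.46 = 0.908 rad/s.
ω_n = ω_d/√(1−ζ²) = 0.908/√0.756 = 1.04 rad/s.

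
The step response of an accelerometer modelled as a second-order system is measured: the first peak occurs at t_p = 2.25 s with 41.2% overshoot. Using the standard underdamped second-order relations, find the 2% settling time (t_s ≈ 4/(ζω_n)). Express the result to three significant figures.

t_s ≈ 10.1 s

From the overshoot, ζ = −ln(OS)/√(π²+ln²(OS)) = 0.272.
From t_p = π/ω_d, ω_d = π/2.25 = 1.40 rad/s, so ω_n = ω_d/√(1−ζ²) = 1.45 rad/s.
t_s ≈ 4/(ζω_n) = 4/(0.272·1.45) = 10.1 s.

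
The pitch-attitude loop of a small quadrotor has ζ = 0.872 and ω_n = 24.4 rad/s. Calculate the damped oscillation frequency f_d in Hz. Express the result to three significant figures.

f_d ≈ 1.90 Hz

ω_d = ω_n√(1−ζ²) = 24.4·√0.240 = 11.9 rad/s.
f_d = ω_d/(2π) = 1.90 Hz.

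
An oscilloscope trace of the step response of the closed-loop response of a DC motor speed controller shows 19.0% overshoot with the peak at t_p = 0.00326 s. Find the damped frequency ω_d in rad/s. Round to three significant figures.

t_p = π/ω_d, so ω_d = π/0.00326 = 964 rad/s.

ω_d ≈ 964 rad/s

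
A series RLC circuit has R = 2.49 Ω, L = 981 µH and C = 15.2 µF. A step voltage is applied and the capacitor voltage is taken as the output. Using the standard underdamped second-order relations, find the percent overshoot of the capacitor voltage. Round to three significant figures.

For a series RLC circuit (capacitor voltage as output), ω_n = 1/√(LC) = 1/√(981 µH · 15.2 µF) = 8190 rad/s.
ζ = (R/2)·√(C/L) = (2.49/2)·√(15.2 µF/981 µH) = 0.155.
%OS = 100·exp(−πζ/√(1−ζ²)) = 61.1%.

%OS ≈ 61.1%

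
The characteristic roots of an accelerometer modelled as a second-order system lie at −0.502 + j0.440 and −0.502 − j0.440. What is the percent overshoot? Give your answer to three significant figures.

%OS ≈ 2.78%

|pole| = ω_n = √(0.502² + 0.440²) = 0.668 rad/s; ζ = cos θ = σ/ω_n = 0.752.
%OS = 100·exp(−πζ/√(1−ζ²)) = 2.78%.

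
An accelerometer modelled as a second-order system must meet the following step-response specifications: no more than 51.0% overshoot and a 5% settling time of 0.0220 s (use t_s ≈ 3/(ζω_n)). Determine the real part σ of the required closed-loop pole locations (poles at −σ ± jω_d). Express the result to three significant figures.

σ ≈ 136

The settling-time spec alone fixes σ = ζω_n = 3/t_s = 3/0.0220 = 136.
(Overshoot then fixes ζ = 0.210 and hence ω_d = σ·√(1−ζ²)/ζ = 636 rad/s.)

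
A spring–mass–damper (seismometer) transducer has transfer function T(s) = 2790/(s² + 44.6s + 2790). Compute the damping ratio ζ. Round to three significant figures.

ζ ≈ 0.422

ω_n = √2790 = 52.8 rad/s; ζ = 44.6/(2·52.8) = 0.422.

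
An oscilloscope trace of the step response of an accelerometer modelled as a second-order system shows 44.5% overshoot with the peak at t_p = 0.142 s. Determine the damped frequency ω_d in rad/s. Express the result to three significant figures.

ω_d ≈ 22.1 rad/s

t_p = π/ω_d, so ω_d = π/0.142 = 22.1 rad/s.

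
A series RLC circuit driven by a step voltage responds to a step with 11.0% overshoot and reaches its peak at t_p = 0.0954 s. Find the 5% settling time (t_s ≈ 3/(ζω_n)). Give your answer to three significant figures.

From the overshoot, ζ = −ln(OS)/√(π²+ln²(OS)) = 0.575.
t_p = π/ω_d ⇒ ω_d = 32.9 rad/s; then ω_n = ω_d/√(1−ζ²) = 40.2 rad/s.
t_s ≈ 3/(ζω_n) = 3/(0.575·40.2) = 0.130 s.

t_s ≈ 0.130 s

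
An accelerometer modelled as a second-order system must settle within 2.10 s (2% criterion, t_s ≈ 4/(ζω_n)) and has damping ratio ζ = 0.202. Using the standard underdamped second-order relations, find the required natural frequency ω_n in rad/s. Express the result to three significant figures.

ω_n ≈ 9.43 rad/s

Rearranging t_s ≈ 4/(ζω_n) gives ω_n = 4/(ζ·t_s) = 4/(0.202 × 2.10) = 9.43 rad/s.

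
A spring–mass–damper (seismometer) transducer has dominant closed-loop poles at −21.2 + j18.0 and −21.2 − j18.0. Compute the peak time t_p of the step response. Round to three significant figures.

t_p = π/ω_d with ω_d = 18.0 (the imaginary part), so t_p = 0.175 s.

t_p ≈ 0.175 s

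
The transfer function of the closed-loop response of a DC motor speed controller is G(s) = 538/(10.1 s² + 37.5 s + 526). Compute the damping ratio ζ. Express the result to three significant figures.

Dividing through by 10.1: denominator becomes s² + 3.713 s + 52.08.
So ω_n = √52.08 = 7.22 rad/s and ζ = 3.713/(2·7.22) = 0.257.

ζ ≈ 0.257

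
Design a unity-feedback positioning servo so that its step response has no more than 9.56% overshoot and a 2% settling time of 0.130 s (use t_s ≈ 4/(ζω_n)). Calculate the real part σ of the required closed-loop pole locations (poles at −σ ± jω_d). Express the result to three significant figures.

The settling-time spec alone fixes σ = ζω_n = 4/t_s = 4/0.130 = 30.8.
(Overshoot then fixes ζ = 0.599 and hence ω_d = σ·√(1−ζ²)/ζ = 41.2 rad/s.)

σ ≈ 30.8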